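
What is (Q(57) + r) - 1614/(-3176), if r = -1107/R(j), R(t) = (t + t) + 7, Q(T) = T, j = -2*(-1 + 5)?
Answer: 286647/1588 ≈ 180.51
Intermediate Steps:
j = -8 (j = -2*4 = -8)
R(t) = 7 + 2*t (R(t) = 2*t + 7 = 7 + 2*t)
r = 123 (r = -1107/(7 + 2*(-8)) = -1107/(7 - 16) = -1107/(-9) = -1107*(-⅑) = 123)
(Q(57) + r) - 1614/(-3176) = (57 + 123) - 1614/(-3176) = 180 - 1614*(-1/3176) = 180 + 807/1588 = 286647/1588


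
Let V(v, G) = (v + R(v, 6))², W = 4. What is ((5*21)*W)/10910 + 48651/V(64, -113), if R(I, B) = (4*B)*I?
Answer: 160598241/2792960000 ≈ 0.057501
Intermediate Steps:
R(I, B) = 4*B*I
V(v, G) = 625*v² (V(v, G) = (v + 4*6*v)² = (v + 24*v)² = (25*v)² = 625*v²)
((5*21)*W)/10910 + 48651/V(64, -113) = ((5*21)*4)/10910 + 48651/((625*64²)) = (105*4)*(1/10910) + 48651/((625*4096)) = 420*(1/10910) + 48651/2560000 = 42/1091 + 48651*(1/2560000) = 42/1091 + 48651/2560000 = 160598241/2792960000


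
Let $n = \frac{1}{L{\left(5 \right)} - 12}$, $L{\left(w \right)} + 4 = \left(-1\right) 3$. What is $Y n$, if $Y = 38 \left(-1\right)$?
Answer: $2$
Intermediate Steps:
$L{\left(w \right)} = -7$ ($L{\left(w \right)} = -4 - 3 = -7$)
$n = - \frac{1}{19}$ ($n = \frac{1}{-7 - 12} = \frac{1}{-19} = - \frac{1}{19} \approx -0.052632$)
$Y = -38$
$Y n = \left(-38\right) \left(- \frac{1}{19}\right) = 2$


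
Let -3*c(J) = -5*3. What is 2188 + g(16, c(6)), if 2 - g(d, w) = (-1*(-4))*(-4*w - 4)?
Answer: 2286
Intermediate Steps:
c(J) = 5 (c(J) = -(-5)*3/3 = -⅓*(-15) = 5)
g(d, w) = 18 + 16*w (g(d, w) = 2 - (-1*(-4))*(-4*w - 4) = 2 - 4*(-4 - 4*w) = 2 - (-16 - 16*w) = 2 + (16 + 16*w) = 18 + 16*w)
2188 + g(16, c(6)) = 2188 + (18 + 16*5) = 2188 + (18 + 80) = 2188 + 98 = 2286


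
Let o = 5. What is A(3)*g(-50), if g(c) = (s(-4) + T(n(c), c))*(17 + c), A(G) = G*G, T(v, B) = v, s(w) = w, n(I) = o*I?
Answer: 75438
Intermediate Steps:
n(I) = 5*I
A(G) = G²
g(c) = (-4 + 5*c)*(17 + c)
A(3)*g(-50) = 3²*(-68 + 5*(-50)² + 81*(-50)) = 9*(-68 + 5*2500 - 4050) = 9*(-68 + 12500 - 4050) = 9*8382 = 75438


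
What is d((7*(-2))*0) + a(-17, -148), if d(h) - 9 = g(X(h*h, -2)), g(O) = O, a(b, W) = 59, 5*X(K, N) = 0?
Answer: 68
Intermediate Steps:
X(K, N) = 0 (X(K, N) = (⅕)*0 = 0)
d(h) = 9 (d(h) = 9 + 0 = 9)
d((7*(-2))*0) + a(-17, -148) = 9 + 59 = 68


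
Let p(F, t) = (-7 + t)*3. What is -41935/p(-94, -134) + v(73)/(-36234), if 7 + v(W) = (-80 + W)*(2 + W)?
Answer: 84427657/851499 ≈ 99.152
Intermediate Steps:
p(F, t) = -21 + 3*t
v(W) = -7 + (-80 + W)*(2 + W)
-41935/p(-94, -134) + v(73)/(-36234) = -41935/(-21 + 3*(-134)) + (-167 + 73² - 78*73)/(-36234) = -41935/(-21 - 402) + (-167 + 5329 - 5694)*(-1/36234) = -41935/(-423) - 532*(-1/36234) = -41935*(-1/423) + 266/18117 = 41935/423 + 266/18117 = 84427657/851499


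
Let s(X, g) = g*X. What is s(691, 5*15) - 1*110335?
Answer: -58510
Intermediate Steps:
s(X, g) = X*g
s(691, 5*15) - 1*110335 = 691*(5*15) - 1*110335 = 691*75 - 110335 = 51825 - 110335 = -58510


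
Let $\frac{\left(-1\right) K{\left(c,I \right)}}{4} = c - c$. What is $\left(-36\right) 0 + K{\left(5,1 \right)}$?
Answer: $0$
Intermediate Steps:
$K{\left(c,I \right)} = 0$ ($K{\left(c,I \right)} = - 4 \left(c - c\right) = \left(-4\right) 0 = 0$)
$\left(-36\right) 0 + K{\left(5,1 \right)} = \left(-36\right) 0 + 0 = 0 + 0 = 0$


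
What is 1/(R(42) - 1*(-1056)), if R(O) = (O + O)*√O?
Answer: 11/8529 - 7*√42/68232 ≈ 0.00062485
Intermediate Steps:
R(O) = 2*O^(3/2) (R(O) = (2*O)*√O = 2*O^(3/2))
1/(R(42) - 1*(-1056)) = 1/(2*42^(3/2) - 1*(-1056)) = 1/(2*(42*√42) + 1056) = 1/(84*√42 + 1056) = 1/(1056 + 84*√42)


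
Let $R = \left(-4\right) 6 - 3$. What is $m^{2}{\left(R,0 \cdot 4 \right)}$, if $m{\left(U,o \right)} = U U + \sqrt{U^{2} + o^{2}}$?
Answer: $571536$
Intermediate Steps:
$R = -27$ ($R = -24 - 3 = -27$)
$m{\left(U,o \right)} = U^{2} + \sqrt{U^{2} + o^{2}}$
$m^{2}{\left(R,0 \cdot 4 \right)} = \left(\left(-27\right)^{2} + \sqrt{\left(-27\right)^{2} + \left(0 \cdot 4\right)^{2}}\right)^{2} = \left(729 + \sqrt{729 + 0^{2}}\right)^{2} = \left(729 + \sqrt{729 + 0}\right)^{2} = \left(729 + \sqrt{729}\right)^{2} = \left(729 + 27\right)^{2} = 756^{2} = 571536$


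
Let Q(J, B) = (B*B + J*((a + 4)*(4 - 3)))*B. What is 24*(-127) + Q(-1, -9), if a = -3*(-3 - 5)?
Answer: -3525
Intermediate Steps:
a = 24 (a = -3*(-8) = 24)
Q(J, B) = B*(B² + 28*J) (Q(J, B) = (B*B + J*((24 + 4)*(4 - 3)))*B = (B² + J*(28*1))*B = (B² + J*28)*B = (B² + 28*J)*B = B*(B² + 28*J))
24*(-127) + Q(-1, -9) = 24*(-127) - 9*((-9)² + 28*(-1)) = -3048 - 9*(81 - 28) = -3048 - 9*53 = -3048 - 477 = -3525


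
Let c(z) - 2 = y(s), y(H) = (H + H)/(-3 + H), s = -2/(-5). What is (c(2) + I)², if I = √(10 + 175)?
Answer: 31749/169 + 44*√185/13 ≈ 233.90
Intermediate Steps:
s = ⅖ (s = -2*(-⅕) = ⅖ ≈ 0.40000)
I = √185 ≈ 13.601
y(H) = 2*H/(-3 + H) (y(H) = (2*H)/(-3 + H) = 2*H/(-3 + H))
c(z) = 22/13 (c(z) = 2 + 2*(⅖)/(-3 + ⅖) = 2 + 2*(⅖)/(-13/5) = 2 + 2*(⅖)*(-5/13) = 2 - 4/13 = 22/13)
(c(2) + I)² = (22/13 + √185)²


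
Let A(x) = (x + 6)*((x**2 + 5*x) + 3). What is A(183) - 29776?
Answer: 6473147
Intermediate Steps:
A(x) = (6 + x)*(3 + x**2 + 5*x)
A(183) - 29776 = (18 + 183**3 + 11*183**2 + 33*183) - 29776 = (18 + 6128487 + 11*33489 + 6039) - 29776 = (18 + 6128487 + 368379 + 6039) - 29776 = 6502923 - 29776 = 6473147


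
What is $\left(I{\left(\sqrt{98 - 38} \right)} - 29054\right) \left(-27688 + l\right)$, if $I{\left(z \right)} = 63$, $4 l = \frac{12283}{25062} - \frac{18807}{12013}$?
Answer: $\frac{966687701582087797}{1204279224} \approx 8.0271 \cdot 10^{8}$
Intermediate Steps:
$l = - \frac{323785355}{1204279224}$ ($l = \frac{\frac{12283}{25062} - \frac{18807}{12013}}{4} = \frac{1}{4} \left(- \frac{323785355}{301069806}\right) = - \frac{323785355}{1204279224} \approx -0.26886$)
$\left(I{\left(\sqrt{98 - 38} \right)} - 29054\right) \left(-27688 + l\right) = \left(63 - 29054\right) \left(-27688 - \frac{323785355}{1204279224}\right) = \left(-28991\right) \left(- \frac{33344406939467}{1204279224}\right) = \frac{966687701582087797}{1204279224}$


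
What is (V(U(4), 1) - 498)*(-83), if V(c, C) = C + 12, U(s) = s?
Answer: 40255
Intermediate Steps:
V(c, C) = 12 + C
(V(U(4), 1) - 498)*(-83) = ((12 + 1) - 498)*(-83) = (13 - 498)*(-83) = -485*(-83) = 40255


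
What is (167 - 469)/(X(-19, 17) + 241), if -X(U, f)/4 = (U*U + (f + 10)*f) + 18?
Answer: 302/3111 ≈ 0.097075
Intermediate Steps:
X(U, f) = -72 - 4*U² - 4*f*(10 + f) (X(U, f) = -4*((U*U + (f + 10)*f) + 18) = -4*((U² + (10 + f)*f) + 18) = -4*((U² + f*(10 + f)) + 18) = -4*(18 + U² + f*(10 + f)) = -72 - 4*U² - 4*f*(10 + f))
(167 - 469)/(X(-19, 17) + 241) = (167 - 469)/((-72 - 40*17 - 4*(-19)² - 4*17²) + 241) = -302/((-72 - 680 - 4*361 - 4*289) + 241) = -302/((-72 - 680 - 1444 - 1156) + 241) = -302/(-3352 + 241) = -302/(-3111) = -302*(-1/3111) = 302/3111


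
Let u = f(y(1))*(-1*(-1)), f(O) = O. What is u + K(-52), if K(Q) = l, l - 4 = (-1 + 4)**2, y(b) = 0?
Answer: 13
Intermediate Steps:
u = 0 (u = 0*(-1*(-1)) = 0*1 = 0)
l = 13 (l = 4 + (-1 + 4)**2 = 4 + 3**2 = 4 + 9 = 13)
K(Q) = 13
u + K(-52) = 0 + 13 = 13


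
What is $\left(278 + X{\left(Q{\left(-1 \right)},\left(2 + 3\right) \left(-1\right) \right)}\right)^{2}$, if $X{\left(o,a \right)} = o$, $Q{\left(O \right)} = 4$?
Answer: $79524$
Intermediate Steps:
$\left(278 + X{\left(Q{\left(-1 \right)},\left(2 + 3\right) \left(-1\right) \right)}\right)^{2} = \left(278 + 4\right)^{2} = 282^{2} = 79524$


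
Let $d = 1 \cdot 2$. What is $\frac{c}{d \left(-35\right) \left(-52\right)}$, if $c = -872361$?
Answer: $- \frac{124623}{520} \approx -239.66$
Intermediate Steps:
$d = 2$
$\frac{c}{d \left(-35\right) \left(-52\right)} = - \frac{872361}{2 \left(-35\right) \left(-52\right)} = - \frac{872361}{\left(-70\right) \left(-52\right)} = - \frac{872361}{3640} = \left(-872361\right) \frac{1}{3640} = - \frac{124623}{520}$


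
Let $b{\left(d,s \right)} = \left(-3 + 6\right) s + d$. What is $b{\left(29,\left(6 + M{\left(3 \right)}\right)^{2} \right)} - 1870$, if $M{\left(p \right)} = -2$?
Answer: $-1793$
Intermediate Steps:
$b{\left(d,s \right)} = d + 3 s$ ($b{\left(d,s \right)} = 3 s + d = d + 3 s$)
$b{\left(29,\left(6 + M{\left(3 \right)}\right)^{2} \right)} - 1870 = \left(29 + 3 \left(6 - 2\right)^{2}\right) - 1870 = \left(29 + 3 \cdot 4^{2}\right) - 1870 = \left(29 + 3 \cdot 16\right) - 1870 = \left(29 + 48\right) - 1870 = 77 - 1870 = -1793$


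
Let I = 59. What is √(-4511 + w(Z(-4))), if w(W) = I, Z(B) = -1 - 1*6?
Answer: 2*I*√1113 ≈ 66.723*I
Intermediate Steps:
Z(B) = -7 (Z(B) = -1 - 6 = -7)
w(W) = 59
√(-4511 + w(Z(-4))) = √(-4511 + 59) = √(-4452) = 2*I*√1113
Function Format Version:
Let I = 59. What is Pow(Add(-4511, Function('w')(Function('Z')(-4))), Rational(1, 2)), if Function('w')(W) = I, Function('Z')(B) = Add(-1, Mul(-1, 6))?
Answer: Mul(2, I, Pow(1113, Rational(1, 2))) ≈ Mul(66.723, I)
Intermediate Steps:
Function('Z')(B) = -7 (Function('Z')(B) = Add(-1, -6) = -7)
Function('w')(W) = 59
Pow(Add(-4511, Function('w')(Function('Z')(-4))), Rational(1, 2)) = Pow(Add(-4511, 59), Rational(1, 2)) = Pow(-4452, Rational(1, 2)) = Mul(2, I, Pow(1113, Rational(1, 2)))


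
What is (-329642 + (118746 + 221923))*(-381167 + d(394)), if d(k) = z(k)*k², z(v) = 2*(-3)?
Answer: -14473852741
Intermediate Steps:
z(v) = -6
d(k) = -6*k²
(-329642 + (118746 + 221923))*(-381167 + d(394)) = (-329642 + (118746 + 221923))*(-381167 - 6*394²) = (-329642 + 340669)*(-381167 - 6*155236) = 11027*(-381167 - 931416) = 11027*(-1312583) = -14473852741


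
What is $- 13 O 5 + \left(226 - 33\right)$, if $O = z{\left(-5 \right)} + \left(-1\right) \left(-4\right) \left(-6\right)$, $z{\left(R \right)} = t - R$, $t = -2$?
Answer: $1558$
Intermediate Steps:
$z{\left(R \right)} = -2 - R$
$O = -21$ ($O = \left(-2 - -5\right) + \left(-1\right) \left(-4\right) \left(-6\right) = \left(-2 + 5\right) + 4 \left(-6\right) = 3 - 24 = -21$)
$- 13 O 5 + \left(226 - 33\right) = - 13 \left(\left(-21\right) 5\right) + \left(226 - 33\right) = \left(-13\right) \left(-105\right) + \left(226 - 33\right) = 1365 + 193 = 1558$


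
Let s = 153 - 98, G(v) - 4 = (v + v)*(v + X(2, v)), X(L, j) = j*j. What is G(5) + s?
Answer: 359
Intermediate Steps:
X(L, j) = j**2
G(v) = 4 + 2*v*(v + v**2) (G(v) = 4 + (v + v)*(v + v**2) = 4 + (2*v)*(v + v**2) = 4 + 2*v*(v + v**2))
s = 55
G(5) + s = (4 + 2*5**2 + 2*5**3) + 55 = (4 + 2*25 + 2*125) + 55 = (4 + 50 + 250) + 55 = 304 + 55 = 359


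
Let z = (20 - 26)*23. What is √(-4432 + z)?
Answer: I*√4570 ≈ 67.602*I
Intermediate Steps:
z = -138 (z = -6*23 = -138)
√(-4432 + z) = √(-4432 - 138) = √(-4570) = I*√4570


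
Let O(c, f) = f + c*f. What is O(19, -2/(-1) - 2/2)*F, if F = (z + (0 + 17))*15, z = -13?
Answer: 1200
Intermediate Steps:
F = 60 (F = (-13 + (0 + 17))*15 = (-13 + 17)*15 = 4*15 = 60)
O(19, -2/(-1) - 2/2)*F = ((-2/(-1) - 2/2)*(1 + 19))*60 = ((-2*(-1) - 2*½)*20)*60 = ((2 - 1)*20)*60 = (1*20)*60 = 20*60 = 1200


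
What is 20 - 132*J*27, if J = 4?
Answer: -14236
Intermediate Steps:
20 - 132*J*27 = 20 - 528*27 = 20 - 132*108 = 20 - 14256 = -14236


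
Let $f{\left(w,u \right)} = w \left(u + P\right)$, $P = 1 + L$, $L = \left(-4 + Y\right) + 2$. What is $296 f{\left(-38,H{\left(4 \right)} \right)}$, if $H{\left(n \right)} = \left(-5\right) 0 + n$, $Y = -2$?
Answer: $-11248$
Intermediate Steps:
$L = -4$ ($L = \left(-4 - 2\right) + 2 = -6 + 2 = -4$)
$H{\left(n \right)} = n$ ($H{\left(n \right)} = 0 + n = n$)
$P = -3$ ($P = 1 - 4 = -3$)
$f{\left(w,u \right)} = w \left(-3 + u\right)$ ($f{\left(w,u \right)} = w \left(u - 3\right) = w \left(-3 + u\right)$)
$296 f{\left(-38,H{\left(4 \right)} \right)} = 296 \left(- 38 \left(-3 + 4\right)\right) = 296 \left(\left(-38\right) 1\right) = 296 \left(-38\right) = -11248$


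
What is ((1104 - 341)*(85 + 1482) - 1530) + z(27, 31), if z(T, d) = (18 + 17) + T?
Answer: 1194153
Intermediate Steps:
z(T, d) = 35 + T
((1104 - 341)*(85 + 1482) - 1530) + z(27, 31) = ((1104 - 341)*(85 + 1482) - 1530) + (35 + 27) = (763*1567 - 1530) + 62 = (1195621 - 1530) + 62 = 1194091 + 62 = 1194153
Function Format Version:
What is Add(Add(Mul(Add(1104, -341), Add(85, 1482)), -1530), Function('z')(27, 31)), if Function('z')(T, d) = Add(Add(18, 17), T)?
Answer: 1194153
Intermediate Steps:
Function('z')(T, d) = Add(35, T)
Add(Add(Mul(Add(1104, -341), Add(85, 1482)), -1530), Function('z')(27, 31)) = Add(Add(Mul(Add(1104, -341), Add(85, 1482)), -1530), Add(35, 27)) = Add(Add(Mul(763, 1567), -1530), 62) = Add(Add(1195621, -1530), 62) = Add(1194091, 62) = 1194153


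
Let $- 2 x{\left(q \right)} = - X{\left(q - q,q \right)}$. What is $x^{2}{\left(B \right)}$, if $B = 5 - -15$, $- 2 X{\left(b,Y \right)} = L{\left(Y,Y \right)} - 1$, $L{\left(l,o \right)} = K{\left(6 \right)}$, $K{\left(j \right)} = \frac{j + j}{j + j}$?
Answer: $0$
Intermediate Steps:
$K{\left(j \right)} = 1$ ($K{\left(j \right)} = \frac{2 j}{2 j} = 2 j \frac{1}{2 j} = 1$)
$L{\left(l,o \right)} = 1$
$X{\left(b,Y \right)} = 0$ ($X{\left(b,Y \right)} = - \frac{1 - 1}{2} = \left(- \frac{1}{2}\right) 0 = 0$)
$B = 20$ ($B = 5 + 15 = 20$)
$x{\left(q \right)} = 0$ ($x{\left(q \right)} = - \frac{\left(-1\right) 0}{2} = \left(- \frac{1}{2}\right) 0 = 0$)
$x^{2}{\left(B \right)} = 0^{2} = 0$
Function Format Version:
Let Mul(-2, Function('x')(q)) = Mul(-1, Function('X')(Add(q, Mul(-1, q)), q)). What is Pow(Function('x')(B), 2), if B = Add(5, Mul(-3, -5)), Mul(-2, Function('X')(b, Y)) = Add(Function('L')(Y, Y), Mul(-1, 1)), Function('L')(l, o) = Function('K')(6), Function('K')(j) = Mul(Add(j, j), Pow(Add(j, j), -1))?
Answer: 0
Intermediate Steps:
Function('K')(j) = 1 (Function('K')(j) = Mul(Mul(2, j), Pow(Mul(2, j), -1)) = Mul(Mul(2, j), Mul(Rational(1, 2), Pow(j, -1))) = 1)
Function('L')(l, o) = 1
Function('X')(b, Y) = 0 (Function('X')(b, Y) = Mul(Rational(-1, 2), Add(1, Mul(-1, 1))) = Mul(Rational(-1, 2), Add(1, -1)) = Mul(Rational(-1, 2), 0) = 0)
B = 20 (B = Add(5, 15) = 20)
Function('x')(q) = 0 (Function('x')(q) = Mul(Rational(-1, 2), Mul(-1, 0)) = Mul(Rational(-1, 2), 0) = 0)
Pow(Function('x')(B), 2) = Pow(0, 2) = 0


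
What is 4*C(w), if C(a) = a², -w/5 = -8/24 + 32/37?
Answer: 348100/12321 ≈ 28.253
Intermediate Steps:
w = -295/111 (w = -5*(-8/24 + 32/37) = -5*(-8*1/24 + 32*(1/37)) = -5*(-⅓ + 32/37) = -5*59/111 = -295/111 ≈ -2.6577)
4*C(w) = 4*(-295/111)² = 4*(87025/12321) = 348100/12321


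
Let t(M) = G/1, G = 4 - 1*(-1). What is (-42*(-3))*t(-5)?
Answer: 630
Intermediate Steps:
G = 5 (G = 4 + 1 = 5)
t(M) = 5 (t(M) = 5/1 = 5*1 = 5)
(-42*(-3))*t(-5) = -42*(-3)*5 = 126*5 = 630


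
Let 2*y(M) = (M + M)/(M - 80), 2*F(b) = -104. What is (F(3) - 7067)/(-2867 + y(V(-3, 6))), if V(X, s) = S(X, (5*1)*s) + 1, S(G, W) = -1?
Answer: 7119/2867 ≈ 2.4831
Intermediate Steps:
F(b) = -52 (F(b) = (1/2)*(-104) = -52)
V(X, s) = 0 (V(X, s) = -1 + 1 = 0)
y(M) = M/(-80 + M) (y(M) = ((M + M)/(M - 80))/2 = ((2*M)/(-80 + M))/2 = (2*M/(-80 + M))/2 = M/(-80 + M))
(F(3) - 7067)/(-2867 + y(V(-3, 6))) = (-52 - 7067)/(-2867 + 0/(-80 + 0)) = -7119/(-2867 + 0/(-80)) = -7119/(-2867 + 0*(-1/80)) = -7119/(-2867 + 0) = -7119/(-2867) = -7119*(-1/2867) = 7119/2867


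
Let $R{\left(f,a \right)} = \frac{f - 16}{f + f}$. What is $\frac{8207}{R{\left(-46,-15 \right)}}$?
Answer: $\frac{377522}{31} \approx 12178.0$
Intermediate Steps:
$R{\left(f,a \right)} = \frac{-16 + f}{2 f}$
$\frac{8207}{R{\left(-46,-15 \right)}} = \frac{8207}{\frac{1}{2} \frac{1}{-46} \left(-16 - 46\right)} = \frac{8207}{\frac{1}{2} \left(- \frac{1}{46}\right) \left(-62\right)} = \frac{8207}{\frac{31}{46}} = 8207 \cdot \frac{46}{31} = \frac{377522}{31}$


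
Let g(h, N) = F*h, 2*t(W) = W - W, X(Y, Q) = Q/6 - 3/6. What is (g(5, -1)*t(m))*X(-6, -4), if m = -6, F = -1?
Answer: 0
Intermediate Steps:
X(Y, Q) = -1/2 + Q/6 (X(Y, Q) = Q*(1/6) - 3*1/6 = Q/6 - 1/2 = -1/2 + Q/6)
t(W) = 0 (t(W) = (W - W)/2 = (1/2)*0 = 0)
g(h, N) = -h
(g(5, -1)*t(m))*X(-6, -4) = (-1*5*0)*(-1/2 + (1/6)*(-4)) = (-5*0)*(-1/2 - 2/3) = 0*(-7/6) = 0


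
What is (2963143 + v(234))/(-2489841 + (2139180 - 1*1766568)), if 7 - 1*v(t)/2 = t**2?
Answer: -951215/705743 ≈ -1.3478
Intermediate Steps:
v(t) = 14 - 2*t**2
(2963143 + v(234))/(-2489841 + (2139180 - 1*1766568)) = (2963143 + (14 - 2*234**2))/(-2489841 + (2139180 - 1*1766568)) = (2963143 + (14 - 2*54756))/(-2489841 + (2139180 - 1766568)) = (2963143 + (14 - 109512))/(-2489841 + 372612) = (2963143 - 109498)/(-2117229) = 2853645*(-1/2117229) = -951215/705743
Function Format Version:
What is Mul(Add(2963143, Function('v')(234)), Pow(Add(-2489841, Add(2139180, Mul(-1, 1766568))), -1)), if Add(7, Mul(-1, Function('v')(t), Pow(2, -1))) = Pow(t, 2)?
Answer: Rational(-951215, 705743) ≈ -1.3478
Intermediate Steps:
Function('v')(t) = Add(14, Mul(-2, Pow(t, 2)))
Mul(Add(2963143, Function('v')(234)), Pow(Add(-2489841, Add(2139180, Mul(-1, 1766568))), -1)) = Mul(Add(2963143, Add(14, Mul(-2, Pow(234, 2)))), Pow(Add(-2489841, Add(2139180, Mul(-1, 1766568))), -1)) = Mul(Add(2963143, Add(14, Mul(-2, 54756))), Pow(Add(-2489841, Add(2139180, -1766568)), -1)) = Mul(Add(2963143, Add(14, -109512)), Pow(Add(-2489841, 372612), -1)) = Mul(Add(2963143, -109498), Pow(-2117229, -1)) = Mul(2853645, Rational(-1, 2117229)) = Rational(-951215, 705743)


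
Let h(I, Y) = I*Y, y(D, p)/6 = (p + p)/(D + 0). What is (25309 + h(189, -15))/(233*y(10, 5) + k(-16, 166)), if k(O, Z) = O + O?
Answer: 11237/683 ≈ 16.452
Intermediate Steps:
y(D, p) = 12*p/D (y(D, p) = 6*((p + p)/(D + 0)) = 6*((2*p)/D) = 6*(2*p/D) = 12*p/D)
k(O, Z) = 2*O
(25309 + h(189, -15))/(233*y(10, 5) + k(-16, 166)) = (25309 + 189*(-15))/(233*(12*5/10) + 2*(-16)) = (25309 - 2835)/(233*(12*5*(1/10)) - 32) = 22474/(233*6 - 32) = 22474/(1398 - 32) = 22474/1366 = 22474*(1/1366) = 11237/683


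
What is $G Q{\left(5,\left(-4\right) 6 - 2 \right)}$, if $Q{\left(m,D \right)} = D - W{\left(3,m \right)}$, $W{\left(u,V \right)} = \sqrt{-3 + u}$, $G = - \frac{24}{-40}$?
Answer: $- \frac{78}{5} \approx -15.6$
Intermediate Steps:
$G = \frac{3}{5}$ ($G = \left(-24\right) \left(- \frac{1}{40}\right) = \frac{3}{5} \approx 0.6$)
$Q{\left(m,D \right)} = D$ ($Q{\left(m,D \right)} = D - \sqrt{-3 + 3} = D - \sqrt{0} = D - 0 = D + 0 = D$)
$G Q{\left(5,\left(-4\right) 6 - 2 \right)} = \frac{3 \left(\left(-4\right) 6 - 2\right)}{5} = \frac{3 \left(-24 - 2\right)}{5} = \frac{3}{5} \left(-26\right) = - \frac{78}{5}$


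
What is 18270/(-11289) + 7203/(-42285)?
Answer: -94873513/53039485 ≈ -1.7887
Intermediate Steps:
18270/(-11289) + 7203/(-42285) = 18270*(-1/11289) + 7203*(-1/42285) = -6090/3763 - 2401/14095 = -94873513/53039485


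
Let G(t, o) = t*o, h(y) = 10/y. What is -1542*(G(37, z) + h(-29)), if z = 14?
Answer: -23148504/29 ≈ -7.9822e+5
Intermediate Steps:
G(t, o) = o*t
-1542*(G(37, z) + h(-29)) = -1542*(14*37 + 10/(-29)) = -1542*(518 + 10*(-1/29)) = -1542*(518 - 10/29) = -1542*15012/29 = -23148504/29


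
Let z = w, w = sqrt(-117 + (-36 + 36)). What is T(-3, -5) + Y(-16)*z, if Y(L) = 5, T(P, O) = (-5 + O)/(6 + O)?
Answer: -10 + 15*I*sqrt(13) ≈ -10.0 + 54.083*I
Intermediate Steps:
w = 3*I*sqrt(13) (w = sqrt(-117 + 0) = sqrt(-117) = 3*I*sqrt(13) ≈ 10.817*I)
T(P, O) = (-5 + O)/(6 + O)
z = 3*I*sqrt(13) ≈ 10.817*I
T(-3, -5) + Y(-16)*z = (-5 - 5)/(6 - 5) + 5*(3*I*sqrt(13)) = -10/1 + 15*I*sqrt(13) = 1*(-10) + 15*I*sqrt(13) = -10 + 15*I*sqrt(13)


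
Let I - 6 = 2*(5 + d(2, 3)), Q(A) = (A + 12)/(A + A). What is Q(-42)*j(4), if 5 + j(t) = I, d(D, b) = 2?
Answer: 75/14 ≈ 5.3571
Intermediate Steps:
Q(A) = (12 + A)/(2*A) (Q(A) = (12 + A)/((2*A)) = (12 + A)*(1/(2*A)) = (12 + A)/(2*A))
I = 20 (I = 6 + 2*(5 + 2) = 6 + 2*7 = 6 + 14 = 20)
j(t) = 15 (j(t) = -5 + 20 = 15)
Q(-42)*j(4) = ((½)*(12 - 42)/(-42))*15 = ((½)*(-1/42)*(-30))*15 = (5/14)*15 = 75/14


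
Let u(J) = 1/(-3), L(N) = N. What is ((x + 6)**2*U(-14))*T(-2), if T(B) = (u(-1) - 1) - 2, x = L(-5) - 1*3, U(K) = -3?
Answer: 40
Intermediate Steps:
u(J) = -1/3
x = -8 (x = -5 - 1*3 = -5 - 3 = -8)
T(B) = -10/3 (T(B) = (-1/3 - 1) - 2 = -4/3 - 2 = -10/3)
((x + 6)**2*U(-14))*T(-2) = ((-8 + 6)**2*(-3))*(-10/3) = ((-2)**2*(-3))*(-10/3) = (4*(-3))*(-10/3) = -12*(-10/3) = 40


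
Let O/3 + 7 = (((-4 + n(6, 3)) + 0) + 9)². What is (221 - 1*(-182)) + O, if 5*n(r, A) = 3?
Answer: 11902/25 ≈ 476.08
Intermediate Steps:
n(r, A) = ⅗ (n(r, A) = (⅕)*3 = ⅗)
O = 1827/25 (O = -21 + 3*(((-4 + ⅗) + 0) + 9)² = -21 + 3*((-17/5 + 0) + 9)² = -21 + 3*(-17/5 + 9)² = -21 + 3*(28/5)² = -21 + 3*(784/25) = -21 + 2352/25 = 1827/25 ≈ 73.080)
(221 - 1*(-182)) + O = (221 - 1*(-182)) + 1827/25 = (221 + 182) + 1827/25 = 403 + 1827/25 = 11902/25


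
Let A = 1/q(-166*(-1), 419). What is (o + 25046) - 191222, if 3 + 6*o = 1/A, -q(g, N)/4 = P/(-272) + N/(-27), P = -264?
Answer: -457623371/2754 ≈ -1.6617e+5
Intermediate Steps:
q(g, N) = -66/17 + 4*N/27 (q(g, N) = -4*(-264/(-272) + N/(-27)) = -4*(-264*(-1/272) + N*(-1/27)) = -4*(33/34 - N/27) = -66/17 + 4*N/27)
A = 459/26710 (A = 1/(-66/17 + (4/27)*419) = 1/(-66/17 + 1676/27) = 1/(26710/459) = 459/26710 ≈ 0.017185)
o = 25333/2754 (o = -½ + 1/(6*(459/26710)) = -½ + (⅙)*(26710/459) = -½ + 13355/1377 = 25333/2754 ≈ 9.1986)
(o + 25046) - 191222 = (25333/2754 + 25046) - 191222 = 69002017/2754 - 191222 = -457623371/2754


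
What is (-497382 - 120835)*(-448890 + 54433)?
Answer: 243860023169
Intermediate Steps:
(-497382 - 120835)*(-448890 + 54433) = -618217*(-394457) = 243860023169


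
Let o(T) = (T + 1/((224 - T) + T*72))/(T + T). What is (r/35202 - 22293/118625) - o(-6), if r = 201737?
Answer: 8506887451981/1687038249000 ≈ 5.0425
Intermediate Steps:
o(T) = (T + 1/(224 + 71*T))/(2*T) (o(T) = (T + 1/((224 - T) + 72*T))/((2*T)) = (T + 1/(224 + 71*T))*(1/(2*T)) = (T + 1/(224 + 71*T))/(2*T))
(r/35202 - 22293/118625) - o(-6) = (201737/35202 - 22293/118625) - (1 + 71*(-6)**2 + 224*(-6))/(2*(-6)*(224 + 71*(-6))) = (201737*(1/35202) - 22293*1/118625) - (-1)*(1 + 71*36 - 1344)/(2*6*(224 - 426)) = (201737/35202 - 22293/118625) - (-1)*(1 + 2556 - 1344)/(2*6*(-202)) = 23146293439/4175837250 - (-1)*(-1)*1213/(2*6*202) = 23146293439/4175837250 - 1*1213/2424 = 23146293439/4175837250 - 1213/2424 = 8506887451981/1687038249000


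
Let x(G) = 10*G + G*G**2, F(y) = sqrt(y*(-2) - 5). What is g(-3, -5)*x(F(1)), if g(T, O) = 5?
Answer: 15*I*sqrt(7) ≈ 39.686*I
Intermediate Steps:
F(y) = sqrt(-5 - 2*y) (F(y) = sqrt(-2*y - 5) = sqrt(-5 - 2*y))
x(G) = G**3 + 10*G (x(G) = 10*G + G**3 = G**3 + 10*G)
g(-3, -5)*x(F(1)) = 5*(sqrt(-5 - 2*1)*(10 + (sqrt(-5 - 2*1))**2)) = 5*(sqrt(-5 - 2)*(10 + (sqrt(-5 - 2))**2)) = 5*(sqrt(-7)*(10 + (sqrt(-7))**2)) = 5*((I*sqrt(7))*(10 + (I*sqrt(7))**2)) = 5*((I*sqrt(7))*(10 - 7)) = 5*((I*sqrt(7))*3) = 5*(3*I*sqrt(7)) = 15*I*sqrt(7)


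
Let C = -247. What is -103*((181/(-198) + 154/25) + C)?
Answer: 123258349/4950 ≈ 24901.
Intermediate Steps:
-103*((181/(-198) + 154/25) + C) = -103*((181/(-198) + 154/25) - 247) = -103*((181*(-1/198) + 154*(1/25)) - 247) = -103*((-181/198 + 154/25) - 247) = -103*(25967/4950 - 247) = -103*(-1196683/4950) = 123258349/4950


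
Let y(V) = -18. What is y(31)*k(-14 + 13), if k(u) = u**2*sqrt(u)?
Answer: -18*I ≈ -18.0*I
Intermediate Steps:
k(u) = u**(5/2)
y(31)*k(-14 + 13) = -18*(-14 + 13)**(5/2) = -18*I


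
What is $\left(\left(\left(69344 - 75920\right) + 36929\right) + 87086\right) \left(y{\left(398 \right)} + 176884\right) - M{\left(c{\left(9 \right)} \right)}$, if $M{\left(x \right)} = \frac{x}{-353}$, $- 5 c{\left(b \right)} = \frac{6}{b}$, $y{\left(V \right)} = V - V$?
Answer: $\frac{109993459002418}{5295} \approx 2.0773 \cdot 10^{10}$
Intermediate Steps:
$y{\left(V \right)} = 0$
$c{\left(b \right)} = - \frac{6}{5 b}$ ($c{\left(b \right)} = - \frac{6 \frac{1}{b}}{5} = - \frac{6}{5 b}$)
$M{\left(x \right)} = - \frac{x}{353}$ ($M{\left(x \right)} = x \left(- \frac{1}{353}\right) = - \frac{x}{353}$)
$\left(\left(\left(69344 - 75920\right) + 36929\right) + 87086\right) \left(y{\left(398 \right)} + 176884\right) - M{\left(c{\left(9 \right)} \right)} = \left(\left(\left(69344 - 75920\right) + 36929\right) + 87086\right) \left(0 + 176884\right) - - \frac{\left(- \frac{6}{5}\right) \frac{1}{9}}{353} = \left(\left(-6576 + 36929\right) + 87086\right) 176884 - - \frac{\left(- \frac{6}{5}\right) \frac{1}{9}}{353} = \left(30353 + 87086\right) 176884 - \left(- \frac{1}{353}\right) \left(- \frac{2}{15}\right) = 117439 \cdot 176884 - \frac{2}{5295} = 20773080076 - \frac{2}{5295} = \frac{109993459002418}{5295}$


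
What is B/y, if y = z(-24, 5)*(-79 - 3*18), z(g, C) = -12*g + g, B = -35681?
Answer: 35681/35112 ≈ 1.0162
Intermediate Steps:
z(g, C) = -11*g
y = -35112 (y = (-11*(-24))*(-79 - 3*18) = 264*(-79 - 54) = 264*(-133) = -35112)
B/y = -35681/(-35112) = -35681*(-1/35112) = 35681/35112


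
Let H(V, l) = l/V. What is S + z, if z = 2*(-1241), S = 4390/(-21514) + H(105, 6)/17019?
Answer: -513061040141/206695755 ≈ -2482.2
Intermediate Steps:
S = -42176231/206695755 (S = 4390/(-21514) + (6/105)/17019 = 4390*(-1/21514) + (6*(1/105))*(1/17019) = -2195/10757 + (2/35)*(1/17019) = -2195/10757 + 2/595665 = -42176231/206695755 ≈ -0.20405)
z = -2482
S + z = -42176231/206695755 - 2482 = -513061040141/206695755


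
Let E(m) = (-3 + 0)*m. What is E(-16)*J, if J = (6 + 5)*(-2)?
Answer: -1056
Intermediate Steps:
E(m) = -3*m
J = -22 (J = 11*(-2) = -22)
E(-16)*J = -3*(-16)*(-22) = 48*(-22) = -1056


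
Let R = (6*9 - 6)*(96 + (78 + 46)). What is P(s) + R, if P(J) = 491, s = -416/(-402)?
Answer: 11051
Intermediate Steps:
s = 208/201 (s = -416*(-1/402) = 208/201 ≈ 1.0348)
R = 10560 (R = (54 - 6)*(96 + 124) = 48*220 = 10560)
P(s) + R = 491 + 10560 = 11051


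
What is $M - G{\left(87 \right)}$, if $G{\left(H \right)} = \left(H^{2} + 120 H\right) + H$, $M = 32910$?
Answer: $14814$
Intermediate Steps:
$G{\left(H \right)} = H^{2} + 121 H$
$M - G{\left(87 \right)} = 32910 - 87 \left(121 + 87\right) = 32910 - 87 \cdot 208 = 32910 - 18096 = 14814$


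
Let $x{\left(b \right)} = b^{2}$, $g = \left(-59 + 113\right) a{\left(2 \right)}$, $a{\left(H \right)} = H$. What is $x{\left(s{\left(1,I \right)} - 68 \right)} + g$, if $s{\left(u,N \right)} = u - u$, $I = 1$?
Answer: $4732$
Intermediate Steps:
$g = 108$ ($g = \left(-59 + 113\right) 2 = 54 \cdot 2 = 108$)
$s{\left(u,N \right)} = 0$
$x{\left(s{\left(1,I \right)} - 68 \right)} + g = \left(0 - 68\right)^{2} + 108 = \left(-68\right)^{2} + 108 = 4624 + 108 = 4732$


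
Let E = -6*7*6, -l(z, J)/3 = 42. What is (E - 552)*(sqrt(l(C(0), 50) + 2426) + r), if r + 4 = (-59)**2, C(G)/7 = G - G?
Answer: -2795508 - 8040*sqrt(23) ≈ -2.8341e+6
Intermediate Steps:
C(G) = 0 (C(G) = 7*(G - G) = 7*0 = 0)
l(z, J) = -126 (l(z, J) = -3*42 = -126)
r = 3477 (r = -4 + (-59)**2 = -4 + 3481 = 3477)
E = -252 (E = -42*6 = -252)
(E - 552)*(sqrt(l(C(0), 50) + 2426) + r) = (-252 - 552)*(sqrt(-126 + 2426) + 3477) = -804*(sqrt(2300) + 3477) = -804*(10*sqrt(23) + 3477) = -804*(3477 + 10*sqrt(23)) = -2795508 - 8040*sqrt(23)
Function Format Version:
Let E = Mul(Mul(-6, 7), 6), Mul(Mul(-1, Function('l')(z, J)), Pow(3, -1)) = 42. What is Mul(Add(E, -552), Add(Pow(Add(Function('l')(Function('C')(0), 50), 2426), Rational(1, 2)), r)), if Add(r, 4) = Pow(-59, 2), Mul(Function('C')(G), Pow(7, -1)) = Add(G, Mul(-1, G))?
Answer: Add(-2795508, Mul(-8040, Pow(23, Rational(1, 2)))) ≈ -2.8341e+6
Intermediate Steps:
Function('C')(G) = 0 (Function('C')(G) = Mul(7, Add(G, Mul(-1, G))) = Mul(7, 0) = 0)
Function('l')(z, J) = -126 (Function('l')(z, J) = Mul(-3, 42) = -126)
r = 3477 (r = Add(-4, Pow(-59, 2)) = Add(-4, 3481) = 3477)
E = -252 (E = Mul(-42, 6) = -252)
Mul(Add(E, -552), Add(Pow(Add(Function('l')(Function('C')(0), 50), 2426), Rational(1, 2)), r)) = Mul(Add(-252, -552), Add(Pow(Add(-126, 2426), Rational(1, 2)), 3477)) = Mul(-804, Add(Pow(2300, Rational(1, 2)), 3477)) = Mul(-804, Add(Mul(10, Pow(23, Rational(1, 2))), 3477)) = Mul(-804, Add(3477, Mul(10, Pow(23, Rational(1, 2))))) = Add(-2795508, Mul(-8040, Pow(23, Rational(1, 2))))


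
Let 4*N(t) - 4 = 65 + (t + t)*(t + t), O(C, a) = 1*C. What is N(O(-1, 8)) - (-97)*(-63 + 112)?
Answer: 19085/4 ≈ 4771.3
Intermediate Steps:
O(C, a) = C
N(t) = 69/4 + t² (N(t) = 1 + (65 + (t + t)*(t + t))/4 = 1 + (65 + (2*t)*(2*t))/4 = 1 + (65 + 4*t²)/4 = 1 + (65/4 + t²) = 69/4 + t²)
N(O(-1, 8)) - (-97)*(-63 + 112) = (69/4 + (-1)²) - (-97)*(-63 + 112) = (69/4 + 1) - (-97)*49 = 73/4 - 1*(-4753) = 73/4 + 4753 = 19085/4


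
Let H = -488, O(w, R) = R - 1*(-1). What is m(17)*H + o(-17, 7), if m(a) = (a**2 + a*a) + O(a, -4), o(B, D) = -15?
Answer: -280615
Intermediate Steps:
O(w, R) = 1 + R (O(w, R) = R + 1 = 1 + R)
m(a) = -3 + 2*a**2 (m(a) = (a**2 + a*a) + (1 - 4) = (a**2 + a**2) - 3 = 2*a**2 - 3 = -3 + 2*a**2)
m(17)*H + o(-17, 7) = (-3 + 2*17**2)*(-488) - 15 = (-3 + 2*289)*(-488) - 15 = (-3 + 578)*(-488) - 15 = 575*(-488) - 15 = -280600 - 15 = -280615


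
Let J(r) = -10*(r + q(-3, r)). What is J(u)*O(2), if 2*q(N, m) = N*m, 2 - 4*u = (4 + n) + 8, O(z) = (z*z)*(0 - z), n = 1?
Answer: 110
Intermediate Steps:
O(z) = -z³ (O(z) = z²*(-z) = -z³)
u = -11/4 (u = ½ - ((4 + 1) + 8)/4 = ½ - (5 + 8)/4 = ½ - ¼*13 = ½ - 13/4 = -11/4 ≈ -2.7500)
q(N, m) = N*m/2 (q(N, m) = (N*m)/2 = N*m/2)
J(r) = 5*r (J(r) = -10*(r + (½)*(-3)*r) = -10*(r - 3*r/2) = -(-5)*r = 5*r)
J(u)*O(2) = (5*(-11/4))*(-1*2³) = -(-55)*8/4 = -55/4*(-8) = 110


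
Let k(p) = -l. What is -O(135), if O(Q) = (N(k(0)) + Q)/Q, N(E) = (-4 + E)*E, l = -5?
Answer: -28/27 ≈ -1.0370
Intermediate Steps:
k(p) = 5 (k(p) = -1*(-5) = 5)
N(E) = E*(-4 + E)
O(Q) = (5 + Q)/Q (O(Q) = (5*(-4 + 5) + Q)/Q = (5*1 + Q)/Q = (5 + Q)/Q)
-O(135) = -(5 + 135)/135 = -140/135 = -1*28/27 = -28/27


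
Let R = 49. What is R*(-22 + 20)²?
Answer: 196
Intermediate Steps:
R*(-22 + 20)² = 49*(-22 + 20)² = 49*(-2)² = 49*4 = 196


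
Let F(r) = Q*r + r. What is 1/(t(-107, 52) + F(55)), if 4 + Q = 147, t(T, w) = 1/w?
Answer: 52/411841 ≈ 0.00012626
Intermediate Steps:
Q = 143 (Q = -4 + 147 = 143)
F(r) = 144*r (F(r) = 143*r + r = 144*r)
1/(t(-107, 52) + F(55)) = 1/(1/52 + 144*55) = 1/(1/52 + 7920) = 1/(411841/52) = 52/411841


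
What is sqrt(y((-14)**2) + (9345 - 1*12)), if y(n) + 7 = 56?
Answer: sqrt(9382) ≈ 96.861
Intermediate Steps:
y(n) = 49 (y(n) = -7 + 56 = 49)
sqrt(y((-14)**2) + (9345 - 1*12)) = sqrt(49 + (9345 - 1*12)) = sqrt(49 + (9345 - 12)) = sqrt(49 + 9333) = sqrt(9382)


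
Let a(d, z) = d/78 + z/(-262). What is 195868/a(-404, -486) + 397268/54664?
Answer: -13673737338347/232117010 ≈ -58909.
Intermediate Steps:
a(d, z) = -z/262 + d/78 (a(d, z) = d*(1/78) + z*(-1/262) = d/78 - z/262 = -z/262 + d/78)
195868/a(-404, -486) + 397268/54664 = 195868/(-1/262*(-486) + (1/78)*(-404)) + 397268/54664 = 195868/(243/131 - 202/39) + 397268*(1/54664) = 195868/(-16985/5109) + 99317/13666 = 195868*(-5109/16985) + 99317/13666 = -1000689612/16985 + 99317/13666 = -13673737338347/232117010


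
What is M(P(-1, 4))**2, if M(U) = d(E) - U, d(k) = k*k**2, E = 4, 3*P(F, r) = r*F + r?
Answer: 4096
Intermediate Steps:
P(F, r) = r/3 + F*r/3 (P(F, r) = (r*F + r)/3 = (F*r + r)/3 = (r + F*r)/3 = r/3 + F*r/3)
d(k) = k**3
M(U) = 64 - U (M(U) = 4**3 - U = 64 - U)
M(P(-1, 4))**2 = (64 - 4*(1 - 1)/3)**2 = (64 - 4*0/3)**2 = (64 - 1*0)**2 = (64 + 0)**2 = 64**2 = 4096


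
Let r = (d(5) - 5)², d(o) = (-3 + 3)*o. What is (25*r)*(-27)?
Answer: -16875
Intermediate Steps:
d(o) = 0 (d(o) = 0*o = 0)
r = 25 (r = (0 - 5)² = (-5)² = 25)
(25*r)*(-27) = (25*25)*(-27) = 625*(-27) = -16875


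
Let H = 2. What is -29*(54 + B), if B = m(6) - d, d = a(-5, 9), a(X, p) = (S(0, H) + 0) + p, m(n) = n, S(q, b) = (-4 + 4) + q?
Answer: -1479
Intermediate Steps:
S(q, b) = q (S(q, b) = 0 + q = q)
a(X, p) = p (a(X, p) = (0 + 0) + p = 0 + p = p)
d = 9
B = -3 (B = 6 - 1*9 = 6 - 9 = -3)
-29*(54 + B) = -29*(54 - 3) = -29*51 = -1479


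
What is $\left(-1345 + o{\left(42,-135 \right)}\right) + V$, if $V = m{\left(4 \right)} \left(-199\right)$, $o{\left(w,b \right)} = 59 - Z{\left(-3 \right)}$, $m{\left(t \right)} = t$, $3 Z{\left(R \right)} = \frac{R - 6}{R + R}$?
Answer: $- \frac{4165}{2} \approx -2082.5$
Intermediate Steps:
$Z{\left(R \right)} = \frac{-6 + R}{6 R}$ ($Z{\left(R \right)} = \frac{\left(R - 6\right) \frac{1}{R + R}}{3} = \frac{\left(-6 + R\right) \frac{1}{2 R}}{3} = \frac{\frac{1}{2} \frac{1}{R} \left(-6 + R\right)}{3} = \frac{-6 + R}{6 R}$)
$o{\left(w,b \right)} = \frac{117}{2}$ ($o{\left(w,b \right)} = 59 - \frac{-6 - 3}{6 \left(-3\right)} = 59 - \frac{1}{6} \left(- \frac{1}{3}\right) \left(-9\right) = 59 - \frac{1}{2} = \frac{117}{2}$)
$V = -796$ ($V = 4 \left(-199\right) = -796$)
$\left(-1345 + o{\left(42,-135 \right)}\right) + V = \left(-1345 + \frac{117}{2}\right) - 796 = - \frac{2573}{2} - 796 = - \frac{4165}{2}$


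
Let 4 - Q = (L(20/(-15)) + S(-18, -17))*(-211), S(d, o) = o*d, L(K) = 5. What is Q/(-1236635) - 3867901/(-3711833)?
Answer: 907918542502/918036520391 ≈ 0.98898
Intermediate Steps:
S(d, o) = d*o
Q = 65625 (Q = 4 - (5 - 18*(-17))*(-211) = 4 - (5 + 306)*(-211) = 4 - 311*(-211) = 4 - 1*(-65621) = 4 + 65621 = 65625)
Q/(-1236635) - 3867901/(-3711833) = 65625/(-1236635) - 3867901/(-3711833) = 65625*(-1/1236635) - 3867901*(-1/3711833) = -13125/247327 + 3867901/3711833 = 907918542502/918036520391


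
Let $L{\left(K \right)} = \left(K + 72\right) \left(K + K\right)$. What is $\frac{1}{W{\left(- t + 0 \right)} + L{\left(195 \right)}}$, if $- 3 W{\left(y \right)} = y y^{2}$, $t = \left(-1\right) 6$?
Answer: $\frac{1}{104058} \approx 9.61 \cdot 10^{-6}$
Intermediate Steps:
$t = -6$
$W{\left(y \right)} = - \frac{y^{3}}{3}$ ($W{\left(y \right)} = - \frac{y y^{2}}{3} = - \frac{y^{3}}{3}$)
$L{\left(K \right)} = 2 K \left(72 + K\right)$ ($L{\left(K \right)} = \left(72 + K\right) 2 K = 2 K \left(72 + K\right)$)
$\frac{1}{W{\left(- t + 0 \right)} + L{\left(195 \right)}} = \frac{1}{- \frac{\left(\left(-1\right) \left(-6\right) + 0\right)^{3}}{3} + 2 \cdot 195 \left(72 + 195\right)} = \frac{1}{- \frac{\left(6 + 0\right)^{3}}{3} + 2 \cdot 195 \cdot 267} = \frac{1}{- \frac{6^{3}}{3} + 104130} = \frac{1}{\left(- \frac{1}{3}\right) 216 + 104130} = \frac{1}{-72 + 104130} = \frac{1}{104058}$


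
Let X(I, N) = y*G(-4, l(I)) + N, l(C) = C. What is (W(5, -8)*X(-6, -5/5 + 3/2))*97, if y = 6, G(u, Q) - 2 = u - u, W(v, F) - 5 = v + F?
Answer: 2425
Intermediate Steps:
W(v, F) = 5 + F + v (W(v, F) = 5 + (v + F) = 5 + (F + v) = 5 + F + v)
G(u, Q) = 2 (G(u, Q) = 2 + (u - u) = 2 + 0 = 2)
X(I, N) = 12 + N (X(I, N) = 6*2 + N = 12 + N)
(W(5, -8)*X(-6, -5/5 + 3/2))*97 = ((5 - 8 + 5)*(12 + (-5/5 + 3/2)))*97 = (2*(12 + (-5*⅕ + 3*(½))))*97 = (2*(12 + (-1 + 3/2)))*97 = (2*(12 + ½))*97 = (2*(25/2))*97 = 25*97 = 2425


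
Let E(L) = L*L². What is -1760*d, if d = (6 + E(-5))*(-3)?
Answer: -628320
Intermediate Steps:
E(L) = L³
d = 357 (d = (6 + (-5)³)*(-3) = (6 - 125)*(-3) = -119*(-3) = 357)
-1760*d = -1760*357 = -628320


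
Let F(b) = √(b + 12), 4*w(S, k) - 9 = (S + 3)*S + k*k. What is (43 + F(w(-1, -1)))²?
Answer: (43 + √14)² ≈ 2184.8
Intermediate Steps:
w(S, k) = 9/4 + k²/4 + S*(3 + S)/4 (w(S, k) = 9/4 + ((S + 3)*S + k*k)/4 = 9/4 + ((3 + S)*S + k²)/4 = 9/4 + (S*(3 + S) + k²)/4 = 9/4 + (k² + S*(3 + S))/4 = 9/4 + (k²/4 + S*(3 + S)/4) = 9/4 + k²/4 + S*(3 + S)/4)
F(b) = √(12 + b)
(43 + F(w(-1, -1)))² = (43 + √(12 + (9/4 + (¼)*(-1)² + (¼)*(-1)² + (¾)*(-1))))² = (43 + √(12 + (9/4 + (¼)*1 + (¼)*1 - ¾)))² = (43 + √(12 + (9/4 + ¼ + ¼ - ¾)))² = (43 + √(12 + 2))² = (43 + √14)²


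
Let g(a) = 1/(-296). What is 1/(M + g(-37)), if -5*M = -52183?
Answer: 1480/15446163 ≈ 9.5817e-5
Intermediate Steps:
g(a) = -1/296
M = 52183/5 (M = -⅕*(-52183) = 52183/5 ≈ 10437.)
1/(M + g(-37)) = 1/(52183/5 - 1/296) = 1/(15446163/1480) = 1480/15446163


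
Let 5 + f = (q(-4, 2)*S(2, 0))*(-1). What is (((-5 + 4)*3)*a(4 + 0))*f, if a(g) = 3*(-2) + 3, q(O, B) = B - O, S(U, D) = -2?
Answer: 63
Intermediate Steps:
a(g) = -3 (a(g) = -6 + 3 = -3)
f = 7 (f = -5 + ((2 - 1*(-4))*(-2))*(-1) = -5 + ((2 + 4)*(-2))*(-1) = -5 + (6*(-2))*(-1) = -5 - 12*(-1) = -5 + 12 = 7)
(((-5 + 4)*3)*a(4 + 0))*f = (((-5 + 4)*3)*(-3))*7 = (-1*3*(-3))*7 = -3*(-3)*7 = 9*7 = 63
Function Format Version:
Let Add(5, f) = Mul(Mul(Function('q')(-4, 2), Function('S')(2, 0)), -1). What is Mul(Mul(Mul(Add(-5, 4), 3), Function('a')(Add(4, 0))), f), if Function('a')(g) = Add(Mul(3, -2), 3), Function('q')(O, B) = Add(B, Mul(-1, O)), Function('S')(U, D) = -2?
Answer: 63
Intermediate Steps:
Function('a')(g) = -3 (Function('a')(g) = Add(-6, 3) = -3)
f = 7 (f = Add(-5, Mul(Mul(Add(2, Mul(-1, -4)), -2), -1)) = Add(-5, Mul(Mul(Add(2, 4), -2), -1)) = Add(-5, Mul(Mul(6, -2), -1)) = Add(-5, Mul(-12, -1)) = Add(-5, 12) = 7)
Mul(Mul(Mul(Add(-5, 4), 3), Function('a')(Add(4, 0))), f) = Mul(Mul(Mul(Add(-5, 4), 3), -3), 7) = Mul(Mul(Mul(-1, 3), -3), 7) = Mul(Mul(-3, -3), 7) = Mul(9, 7) = 63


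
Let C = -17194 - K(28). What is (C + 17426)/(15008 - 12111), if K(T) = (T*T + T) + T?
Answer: -608/2897 ≈ -0.20987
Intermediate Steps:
K(T) = T² + 2*T (K(T) = (T² + T) + T = (T + T²) + T = T² + 2*T)
C = -18034 (C = -17194 - 28*(2 + 28) = -17194 - 28*30 = -17194 - 1*840 = -17194 - 840 = -18034)
(C + 17426)/(15008 - 12111) = (-18034 + 17426)/(15008 - 12111) = -608/2897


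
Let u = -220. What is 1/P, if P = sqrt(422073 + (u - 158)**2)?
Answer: sqrt(62773)/188319 ≈ 0.0013304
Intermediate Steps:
P = 3*sqrt(62773) (P = sqrt(422073 + (-220 - 158)**2) = sqrt(422073 + (-378)**2) = sqrt(422073 + 142884) = sqrt(564957) = 3*sqrt(62773) ≈ 751.64)
1/P = 1/(3*sqrt(62773)) = sqrt(62773)/188319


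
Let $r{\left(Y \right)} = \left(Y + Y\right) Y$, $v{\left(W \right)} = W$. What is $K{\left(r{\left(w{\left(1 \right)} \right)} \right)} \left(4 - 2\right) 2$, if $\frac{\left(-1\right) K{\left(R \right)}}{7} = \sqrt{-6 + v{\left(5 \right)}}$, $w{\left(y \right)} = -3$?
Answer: $- 28 i \approx - 28.0 i$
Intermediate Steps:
$r{\left(Y \right)} = 2 Y^{2}$ ($r{\left(Y \right)} = 2 Y Y = 2 Y^{2}$)
$K{\left(R \right)} = - 7 i$ ($K{\left(R \right)} = - 7 \sqrt{-6 + 5} = - 7 \sqrt{-1} = - 7 i$)
$K{\left(r{\left(w{\left(1 \right)} \right)} \right)} \left(4 - 2\right) 2 = - 7 i \left(4 - 2\right) 2 = - 7 i 2 \cdot 2 = - 7 i 4 = - 28 i$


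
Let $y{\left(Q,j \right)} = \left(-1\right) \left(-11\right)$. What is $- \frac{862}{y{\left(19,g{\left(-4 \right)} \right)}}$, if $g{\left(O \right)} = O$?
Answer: $- \frac{862}{11} \approx -78.364$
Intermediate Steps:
$y{\left(Q,j \right)} = 11$
$- \frac{862}{y{\left(19,g{\left(-4 \right)} \right)}} = - \frac{862}{11}$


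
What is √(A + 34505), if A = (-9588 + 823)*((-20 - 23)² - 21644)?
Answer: 4*√10846105 ≈ 13173.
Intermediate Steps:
A = 173503175 (A = -8765*((-43)² - 21644) = -8765*(1849 - 21644) = -8765*(-19795) = 173503175)
√(A + 34505) = √(173503175 + 34505) = √173537680 = 4*√10846105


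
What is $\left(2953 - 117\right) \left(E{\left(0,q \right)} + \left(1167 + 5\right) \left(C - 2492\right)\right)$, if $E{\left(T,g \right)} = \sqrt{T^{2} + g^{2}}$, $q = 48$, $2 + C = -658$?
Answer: $-10476456256$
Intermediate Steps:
$C = -660$ ($C = -2 - 658 = -660$)
$\left(2953 - 117\right) \left(E{\left(0,q \right)} + \left(1167 + 5\right) \left(C - 2492\right)\right) = \left(2953 - 117\right) \left(\sqrt{0^{2} + 48^{2}} + \left(1167 + 5\right) \left(-660 - 2492\right)\right) = 2836 \left(\sqrt{0 + 2304} + 1172 \left(-3152\right)\right) = 2836 \left(\sqrt{2304} - 3694144\right) = 2836 \left(48 - 3694144\right) = 2836 \left(-3694096\right) = -10476456256$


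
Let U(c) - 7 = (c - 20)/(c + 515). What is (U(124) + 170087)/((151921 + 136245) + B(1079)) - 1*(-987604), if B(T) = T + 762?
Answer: 183017423482862/185314473 ≈ 9.8761e+5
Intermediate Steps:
B(T) = 762 + T
U(c) = 7 + (-20 + c)/(515 + c) (U(c) = 7 + (c - 20)/(c + 515) = 7 + (-20 + c)/(515 + c))
(U(124) + 170087)/((151921 + 136245) + B(1079)) - 1*(-987604) = ((3585 + 8*124)/(515 + 124) + 170087)/((151921 + 136245) + (762 + 1079)) - 1*(-987604) = ((3585 + 992)/639 + 170087)/(288166 + 1841) + 987604 = ((1/639)*4577 + 170087)/290007 + 987604 = (4577/639 + 170087)*(1/290007) + 987604 = (108690170/639)*(1/290007) + 987604 = 108690170/185314473 + 987604 = 183017423482862/185314473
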